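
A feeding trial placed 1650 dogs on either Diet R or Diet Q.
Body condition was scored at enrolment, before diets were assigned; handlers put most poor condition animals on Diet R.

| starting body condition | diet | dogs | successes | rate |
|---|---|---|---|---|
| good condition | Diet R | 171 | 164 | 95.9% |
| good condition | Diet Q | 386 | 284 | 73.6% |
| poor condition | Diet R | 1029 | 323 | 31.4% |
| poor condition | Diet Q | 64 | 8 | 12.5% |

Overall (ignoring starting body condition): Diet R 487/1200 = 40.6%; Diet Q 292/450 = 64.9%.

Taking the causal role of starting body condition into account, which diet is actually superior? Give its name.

Starting body condition satisfies the back-door criterion: it is not a descendant of the diet, and it blocks the spurious path from diet to outcome. Adjusting for it (i.e., using the within-starting body condition rates) gives the causal effect.
Within each level — good condition: 95.9% vs 73.6%; poor condition: 31.4% vs 12.5% — Diet R is higher every time.

Diet R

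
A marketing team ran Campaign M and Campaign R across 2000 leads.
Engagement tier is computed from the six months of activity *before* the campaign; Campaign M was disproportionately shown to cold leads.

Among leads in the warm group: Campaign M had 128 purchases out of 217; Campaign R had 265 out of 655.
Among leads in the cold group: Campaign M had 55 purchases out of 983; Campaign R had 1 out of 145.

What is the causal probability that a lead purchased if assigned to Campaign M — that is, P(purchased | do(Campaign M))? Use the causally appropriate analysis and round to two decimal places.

0.29

Within every engagement tier level Campaign M has the higher rate, yet pooled Campaign R does — Simpson's reversal.
Since engagement tier is a pre-existing factor (not a product of the campaign) and it affects the outcome on its own, it is a confounder. The stratified rates, not the pooled rate, identify the causal effect.
Standardising Campaign M to the population engagement tier mix: 0.436·128/217 + 0.564·55/983 = 0.289.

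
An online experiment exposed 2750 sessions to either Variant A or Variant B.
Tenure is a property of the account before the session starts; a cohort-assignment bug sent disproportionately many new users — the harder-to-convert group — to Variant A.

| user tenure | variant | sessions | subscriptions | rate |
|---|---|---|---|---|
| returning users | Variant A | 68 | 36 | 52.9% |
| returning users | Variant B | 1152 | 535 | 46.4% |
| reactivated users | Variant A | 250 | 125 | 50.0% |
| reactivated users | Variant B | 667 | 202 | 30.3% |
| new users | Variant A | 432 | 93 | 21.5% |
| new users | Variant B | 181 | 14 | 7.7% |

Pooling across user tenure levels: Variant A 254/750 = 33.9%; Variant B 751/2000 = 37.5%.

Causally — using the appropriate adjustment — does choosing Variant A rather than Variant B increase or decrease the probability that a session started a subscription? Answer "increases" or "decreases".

Since user tenure is a pre-existing factor (not a product of the variant) and it affects the outcome on its own, it is a confounder. The stratified rates, not the pooled rate, identify the causal effect.
Within each level — returning users: 52.9% vs 46.4%; reactivated users: 50.0% vs 30.3%; new users: 21.5% vs 7.7% — Variant A is higher every time.

increases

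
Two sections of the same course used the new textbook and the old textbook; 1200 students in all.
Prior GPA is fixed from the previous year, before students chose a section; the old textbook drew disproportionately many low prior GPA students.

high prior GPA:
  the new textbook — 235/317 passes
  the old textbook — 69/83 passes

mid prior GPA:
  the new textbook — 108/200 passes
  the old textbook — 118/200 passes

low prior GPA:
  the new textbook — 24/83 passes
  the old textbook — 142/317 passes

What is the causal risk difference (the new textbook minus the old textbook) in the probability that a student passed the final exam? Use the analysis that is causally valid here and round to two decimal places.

-0.10

Prior GPA band satisfies the back-door criterion: it is not a descendant of the teaching method, and it blocks the spurious path from teaching method to outcome. Adjusting for it (i.e., using the within-prior GPA band rates) gives the causal effect.
Adjusting over the population distribution of prior GPA band: 0.333·(0.741−0.831) + 0.333·(0.540−0.590) + 0.333·(0.289−0.448) = -0.100.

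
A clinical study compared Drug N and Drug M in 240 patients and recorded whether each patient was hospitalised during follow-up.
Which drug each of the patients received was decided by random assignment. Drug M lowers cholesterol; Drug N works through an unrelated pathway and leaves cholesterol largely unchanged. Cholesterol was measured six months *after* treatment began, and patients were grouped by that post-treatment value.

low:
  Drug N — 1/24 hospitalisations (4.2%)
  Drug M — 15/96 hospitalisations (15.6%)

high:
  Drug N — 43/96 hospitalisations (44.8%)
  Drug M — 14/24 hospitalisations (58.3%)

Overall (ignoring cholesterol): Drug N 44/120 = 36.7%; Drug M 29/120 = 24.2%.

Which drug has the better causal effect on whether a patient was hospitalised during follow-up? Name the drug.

The distribution of cholesterol is itself part of what the drug does — it is an intermediate outcome. Holding it fixed would remove that part of the effect; the total effect is the pooled difference.
Pooled: Drug N 36.7% vs Drug M 24.2%; Drug M is lower overall.

Drug M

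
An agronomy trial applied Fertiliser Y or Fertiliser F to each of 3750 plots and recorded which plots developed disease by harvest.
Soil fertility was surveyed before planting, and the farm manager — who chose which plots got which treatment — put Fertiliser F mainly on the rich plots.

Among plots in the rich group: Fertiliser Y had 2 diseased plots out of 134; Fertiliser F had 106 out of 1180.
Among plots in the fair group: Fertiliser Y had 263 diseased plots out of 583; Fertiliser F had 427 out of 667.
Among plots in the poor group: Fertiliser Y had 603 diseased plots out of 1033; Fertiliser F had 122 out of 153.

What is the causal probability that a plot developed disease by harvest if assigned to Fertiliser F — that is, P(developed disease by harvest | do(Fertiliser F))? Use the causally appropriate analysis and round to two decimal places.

0.50

Within every soil fertility level Fertiliser Y has the lower rate, yet pooled Fertiliser F does — Simpson's reversal.
Soil fertility differs across fertilisers for reasons unrelated to any effect of the fertiliser itself, and it separately predicts the outcome — a classic confounder. We must compare within soil fertility levels.
Standardising Fertiliser F to the population soil fertility mix: 0.350·106/1180 + 0.333·427/667 + 0.316·122/153 = 0.497.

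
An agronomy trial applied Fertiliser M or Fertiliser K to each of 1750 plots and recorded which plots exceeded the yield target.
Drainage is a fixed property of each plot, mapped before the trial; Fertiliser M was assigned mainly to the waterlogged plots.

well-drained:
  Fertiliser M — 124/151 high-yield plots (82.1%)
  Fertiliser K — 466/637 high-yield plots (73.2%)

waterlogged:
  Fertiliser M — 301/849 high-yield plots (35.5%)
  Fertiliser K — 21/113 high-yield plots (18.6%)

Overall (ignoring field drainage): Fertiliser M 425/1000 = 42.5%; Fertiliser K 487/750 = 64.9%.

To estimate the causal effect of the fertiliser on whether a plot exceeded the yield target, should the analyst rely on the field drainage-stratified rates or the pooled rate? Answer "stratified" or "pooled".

stratified

The stratified and pooled comparisons disagree (Fertiliser M wins within each field drainage; Fertiliser K wins overall), so the answer turns on the causal role of field drainage.
Here field drainage is a common cause — it drives both which fertiliser a case falls under and the outcome. The crude comparison mixes populations; the stratum-specific rates are the causally relevant ones.
Within each level — well-drained: 82.1% vs 73.2%; waterlogged: 35.5% vs 18.6% — Fertiliser M is higher every time.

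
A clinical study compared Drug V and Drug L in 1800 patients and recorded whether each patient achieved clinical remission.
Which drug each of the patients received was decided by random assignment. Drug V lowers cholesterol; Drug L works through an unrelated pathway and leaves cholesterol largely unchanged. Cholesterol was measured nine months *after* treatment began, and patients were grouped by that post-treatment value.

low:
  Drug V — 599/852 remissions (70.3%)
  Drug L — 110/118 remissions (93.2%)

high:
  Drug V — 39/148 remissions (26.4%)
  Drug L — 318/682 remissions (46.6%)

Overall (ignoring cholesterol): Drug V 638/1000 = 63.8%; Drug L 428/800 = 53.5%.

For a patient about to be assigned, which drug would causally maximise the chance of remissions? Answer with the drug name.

Cholesterol lies on the pathway drug → cholesterol → outcome, so adjusting for it blocks the indirect effect. For the total causal effect of drug, use the unadjusted pooled rates.
Pooled: Drug V 63.8% vs Drug L 53.5%; Drug V is higher overall.

Drug V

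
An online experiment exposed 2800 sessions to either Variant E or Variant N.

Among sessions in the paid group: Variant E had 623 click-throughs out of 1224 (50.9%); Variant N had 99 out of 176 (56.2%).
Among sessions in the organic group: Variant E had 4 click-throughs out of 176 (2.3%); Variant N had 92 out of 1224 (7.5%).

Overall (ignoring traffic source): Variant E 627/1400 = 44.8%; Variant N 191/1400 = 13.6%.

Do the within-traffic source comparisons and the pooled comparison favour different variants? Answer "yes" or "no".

yes

Within each traffic source level (paid 50.9% vs 56.2%; organic 2.3% vs 7.5%), Variant N has the higher rate every time. Pooled: 44.8% vs 13.6% — Variant E has the higher rate overall. The two comparisons disagree.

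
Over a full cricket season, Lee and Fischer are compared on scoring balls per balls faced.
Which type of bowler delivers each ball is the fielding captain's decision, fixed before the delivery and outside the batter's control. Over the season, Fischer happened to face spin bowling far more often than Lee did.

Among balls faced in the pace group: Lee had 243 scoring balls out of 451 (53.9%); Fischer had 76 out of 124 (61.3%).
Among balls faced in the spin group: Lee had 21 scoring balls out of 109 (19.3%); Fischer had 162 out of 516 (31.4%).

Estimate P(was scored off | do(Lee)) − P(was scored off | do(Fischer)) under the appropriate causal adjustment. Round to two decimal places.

The stratified and pooled comparisons disagree (Fischer wins within each bowling type; Lee wins overall), so the answer turns on the causal role of bowling type.
Since bowling type is a pre-existing factor (not a product of the player) and it affects the outcome on its own, it is a confounder. The stratified rates, not the pooled rate, identify the causal effect.
Adjusting over the population distribution of bowling type: 0.479·(0.539−0.613) + 0.521·(0.193−0.314) = -0.099.

-0.10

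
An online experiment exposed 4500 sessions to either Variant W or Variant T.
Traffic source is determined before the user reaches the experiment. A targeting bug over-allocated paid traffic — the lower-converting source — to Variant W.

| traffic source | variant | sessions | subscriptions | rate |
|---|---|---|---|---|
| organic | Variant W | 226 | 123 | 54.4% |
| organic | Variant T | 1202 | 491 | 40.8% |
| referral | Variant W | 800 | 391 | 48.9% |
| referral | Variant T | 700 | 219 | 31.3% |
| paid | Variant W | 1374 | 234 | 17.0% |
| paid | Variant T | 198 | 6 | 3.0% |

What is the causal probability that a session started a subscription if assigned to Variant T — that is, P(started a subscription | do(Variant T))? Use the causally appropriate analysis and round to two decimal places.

0.24

Variant W is higher inside every traffic source stratum but Variant T is higher in aggregate. Whether to stratify depends on how traffic source relates to the variant.
Traffic source is set before the variant has any effect — it is not caused by the variant — and it independently drives the outcome. That makes it a confounder, so the causal comparison is within traffic source levels.
Standardising Variant T to the population traffic source mix: 0.317·491/1202 + 0.333·219/700 + 0.349·6/198 = 0.244.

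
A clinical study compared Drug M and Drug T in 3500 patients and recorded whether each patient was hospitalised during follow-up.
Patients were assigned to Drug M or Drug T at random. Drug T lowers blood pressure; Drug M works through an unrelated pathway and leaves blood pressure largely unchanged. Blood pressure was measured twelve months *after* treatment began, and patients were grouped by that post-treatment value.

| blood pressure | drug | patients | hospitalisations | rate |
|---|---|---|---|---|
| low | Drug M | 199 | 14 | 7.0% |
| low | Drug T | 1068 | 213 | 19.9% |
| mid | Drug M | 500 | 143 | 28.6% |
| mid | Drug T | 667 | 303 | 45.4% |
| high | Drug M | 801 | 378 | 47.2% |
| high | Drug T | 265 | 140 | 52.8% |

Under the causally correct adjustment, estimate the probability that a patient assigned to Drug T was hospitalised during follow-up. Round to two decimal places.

The distribution of blood pressure is itself part of what the drug does — it is an intermediate outcome. Holding it fixed would remove that part of the effect; the total effect is the pooled difference.
So P(outcome | do(Drug T)) is just the pooled rate for Drug T: 656/2000 = 0.328.

0.33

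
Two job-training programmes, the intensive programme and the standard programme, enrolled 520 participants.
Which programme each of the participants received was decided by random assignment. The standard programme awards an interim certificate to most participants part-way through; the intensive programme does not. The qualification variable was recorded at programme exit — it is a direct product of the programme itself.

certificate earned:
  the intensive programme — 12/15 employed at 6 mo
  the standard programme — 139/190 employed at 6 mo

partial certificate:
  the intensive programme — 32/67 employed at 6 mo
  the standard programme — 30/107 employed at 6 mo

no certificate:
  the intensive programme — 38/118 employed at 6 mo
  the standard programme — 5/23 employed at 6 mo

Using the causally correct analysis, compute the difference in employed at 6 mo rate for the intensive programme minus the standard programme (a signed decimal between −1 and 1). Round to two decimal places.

-0.13

The qualification attained during the programme-specific comparison favours the intensive programme throughout, but the pooled figures favour the standard programme. The question is whether to condition on qualification attained during the programme.
Qualification attained during the programme lies on the pathway programme → qualification attained during the programme → outcome, so adjusting for it blocks the indirect effect. For the total causal effect of programme, use the unadjusted pooled rates.
The causal difference is the pooled difference: 0.410 − 0.544 = -0.134.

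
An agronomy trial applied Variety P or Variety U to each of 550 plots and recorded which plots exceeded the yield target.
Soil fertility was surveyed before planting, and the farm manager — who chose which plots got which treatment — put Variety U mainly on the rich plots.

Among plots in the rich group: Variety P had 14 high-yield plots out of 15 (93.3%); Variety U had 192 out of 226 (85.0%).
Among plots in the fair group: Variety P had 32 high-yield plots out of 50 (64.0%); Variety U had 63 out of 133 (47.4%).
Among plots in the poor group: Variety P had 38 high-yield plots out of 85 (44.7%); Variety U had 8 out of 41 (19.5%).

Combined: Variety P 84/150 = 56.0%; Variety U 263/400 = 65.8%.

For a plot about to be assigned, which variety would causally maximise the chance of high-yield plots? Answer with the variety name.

Variety P

Here soil fertility is a common cause — it drives both which variety a case falls under and the outcome. The crude comparison mixes populations; the stratum-specific rates are the causally relevant ones.
Within each level — rich: 93.3% vs 85.0%; fair: 64.0% vs 47.4%; poor: 44.7% vs 19.5% — Variety P is higher every time.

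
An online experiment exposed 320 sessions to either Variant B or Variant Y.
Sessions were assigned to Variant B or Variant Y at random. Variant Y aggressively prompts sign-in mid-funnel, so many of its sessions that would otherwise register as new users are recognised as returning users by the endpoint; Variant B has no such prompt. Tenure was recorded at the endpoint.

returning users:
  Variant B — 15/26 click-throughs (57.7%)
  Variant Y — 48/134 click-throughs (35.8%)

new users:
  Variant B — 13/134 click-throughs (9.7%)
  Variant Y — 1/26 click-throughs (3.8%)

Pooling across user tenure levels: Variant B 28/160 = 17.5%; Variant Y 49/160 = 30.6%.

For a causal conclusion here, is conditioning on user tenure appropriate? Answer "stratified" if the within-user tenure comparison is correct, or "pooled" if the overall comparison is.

The stratified and pooled comparisons disagree (Variant B wins within each user tenure; Variant Y wins overall), so the answer turns on the causal role of user tenure.
Because the variant influences user tenure, user tenure is a post-treatment mediator, not a confounder. Stratifying on it would bias the estimate; the causal effect is the crude pooled difference.
Pooled: Variant B 17.5% vs Variant Y 30.6%; Variant Y is higher overall.

pooled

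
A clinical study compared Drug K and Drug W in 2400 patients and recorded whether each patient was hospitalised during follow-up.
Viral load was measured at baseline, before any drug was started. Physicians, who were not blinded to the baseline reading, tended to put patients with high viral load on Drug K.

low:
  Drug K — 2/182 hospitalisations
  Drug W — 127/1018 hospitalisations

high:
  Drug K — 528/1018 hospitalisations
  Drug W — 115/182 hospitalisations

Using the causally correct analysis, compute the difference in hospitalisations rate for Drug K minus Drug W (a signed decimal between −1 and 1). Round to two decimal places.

-0.11

The stratified and pooled comparisons disagree (Drug K wins within each viral load; Drug W wins overall), so the answer turns on the causal role of viral load.
Viral load satisfies the back-door criterion: it is not a descendant of the drug, and it blocks the spurious path from drug to outcome. Adjusting for it (i.e., using the within-viral load rates) gives the causal effect.
Adjusting over the population distribution of viral load: 0.500·(0.011−0.125) + 0.500·(0.519−0.632) = -0.113.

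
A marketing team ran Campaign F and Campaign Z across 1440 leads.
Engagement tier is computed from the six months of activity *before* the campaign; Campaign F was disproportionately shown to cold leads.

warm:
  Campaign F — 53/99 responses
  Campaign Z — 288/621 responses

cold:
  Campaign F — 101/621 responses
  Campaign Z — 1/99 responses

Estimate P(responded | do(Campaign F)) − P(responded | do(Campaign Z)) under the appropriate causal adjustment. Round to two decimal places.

Engagement tier differs across campaigns for reasons unrelated to any effect of the campaign itself, and it separately predicts the outcome — a classic confounder. We must compare within engagement tier levels.
Adjusting over the population distribution of engagement tier: 0.500·(0.535−0.464) + 0.500·(0.163−0.010) = +0.112.

+0.11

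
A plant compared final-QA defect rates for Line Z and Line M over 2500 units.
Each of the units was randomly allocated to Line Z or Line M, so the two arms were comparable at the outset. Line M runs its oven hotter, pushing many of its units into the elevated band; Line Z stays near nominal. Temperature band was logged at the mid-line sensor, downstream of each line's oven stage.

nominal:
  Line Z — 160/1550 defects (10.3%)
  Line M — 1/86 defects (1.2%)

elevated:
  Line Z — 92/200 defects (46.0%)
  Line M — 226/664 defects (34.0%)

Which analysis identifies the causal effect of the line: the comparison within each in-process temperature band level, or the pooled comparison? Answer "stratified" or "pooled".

pooled

Line M is lower inside every in-process temperature band stratum but Line Z is lower in aggregate. Whether to stratify depends on how in-process temperature band relates to the line.
In-process temperature band here is a post-treatment variable shaped by the line; conditioning on it would introduce bias rather than remove it. The overall comparison is the causal one.
Pooled: Line Z 14.4% vs Line M 30.3%; Line Z is lower overall.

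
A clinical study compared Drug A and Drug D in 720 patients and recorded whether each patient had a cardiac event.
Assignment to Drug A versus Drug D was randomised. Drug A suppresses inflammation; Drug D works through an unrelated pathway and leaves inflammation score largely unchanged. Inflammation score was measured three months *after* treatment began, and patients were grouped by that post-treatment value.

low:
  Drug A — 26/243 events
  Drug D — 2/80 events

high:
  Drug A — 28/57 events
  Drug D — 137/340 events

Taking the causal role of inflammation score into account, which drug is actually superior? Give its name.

Drug A

The distribution of inflammation score is itself part of what the drug does — it is an intermediate outcome. Holding it fixed would remove that part of the effect; the total effect is the pooled difference.
Pooled: Drug A 18.0% vs Drug D 33.1%; Drug A is lower overall.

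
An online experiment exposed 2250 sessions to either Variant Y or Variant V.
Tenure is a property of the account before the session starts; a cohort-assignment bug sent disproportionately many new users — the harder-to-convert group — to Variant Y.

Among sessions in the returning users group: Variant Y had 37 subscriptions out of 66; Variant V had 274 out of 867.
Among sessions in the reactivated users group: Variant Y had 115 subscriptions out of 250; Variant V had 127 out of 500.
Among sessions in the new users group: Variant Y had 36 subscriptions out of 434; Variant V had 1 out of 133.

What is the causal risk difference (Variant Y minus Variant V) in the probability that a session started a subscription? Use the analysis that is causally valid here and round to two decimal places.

+0.19

User tenure differs across variants for reasons unrelated to any effect of the variant itself, and it separately predicts the outcome — a classic confounder. We must compare within user tenure levels.
Adjusting over the population distribution of user tenure: 0.415·(0.561−0.316) + 0.333·(0.460−0.254) + 0.252·(0.083−0.008) = +0.189.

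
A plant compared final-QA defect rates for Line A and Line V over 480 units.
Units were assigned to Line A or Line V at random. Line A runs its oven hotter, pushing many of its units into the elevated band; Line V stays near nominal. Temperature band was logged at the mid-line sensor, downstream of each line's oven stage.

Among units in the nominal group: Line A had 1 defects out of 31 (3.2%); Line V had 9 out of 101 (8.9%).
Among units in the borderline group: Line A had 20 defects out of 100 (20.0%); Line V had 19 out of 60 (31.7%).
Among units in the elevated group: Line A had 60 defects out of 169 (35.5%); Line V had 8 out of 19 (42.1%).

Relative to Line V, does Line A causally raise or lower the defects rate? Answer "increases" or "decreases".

increases

Within every in-process temperature band level Line A has the lower rate, yet pooled Line V does — Simpson's reversal.
Stratifying would compare lines among units the lines themselves sorted into in-process temperature band groups — a form of selection on an intermediate. The unconditioned pooled rates give the total causal effect.
Pooled: Line A 27.0% vs Line V 20.0%; Line V is lower overall.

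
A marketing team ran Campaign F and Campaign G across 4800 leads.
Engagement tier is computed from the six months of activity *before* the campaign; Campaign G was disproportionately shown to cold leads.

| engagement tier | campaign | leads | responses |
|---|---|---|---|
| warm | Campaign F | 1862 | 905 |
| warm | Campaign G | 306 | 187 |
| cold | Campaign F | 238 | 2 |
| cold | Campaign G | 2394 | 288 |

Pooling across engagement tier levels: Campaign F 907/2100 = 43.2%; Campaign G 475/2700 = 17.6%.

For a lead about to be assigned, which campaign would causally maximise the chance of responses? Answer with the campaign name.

Within every engagement tier level Campaign G has the higher rate, yet pooled Campaign F does — Simpson's reversal.
The imbalance in engagement tier arose from how leads were allocated, not from anything the campaign did; and engagement tier independently affects the outcome. The pooled gap is confounded — condition on engagement tier.
Within each level — warm: 48.6% vs 61.1%; cold: 0.8% vs 12.0% — Campaign G is higher every time.

Campaign G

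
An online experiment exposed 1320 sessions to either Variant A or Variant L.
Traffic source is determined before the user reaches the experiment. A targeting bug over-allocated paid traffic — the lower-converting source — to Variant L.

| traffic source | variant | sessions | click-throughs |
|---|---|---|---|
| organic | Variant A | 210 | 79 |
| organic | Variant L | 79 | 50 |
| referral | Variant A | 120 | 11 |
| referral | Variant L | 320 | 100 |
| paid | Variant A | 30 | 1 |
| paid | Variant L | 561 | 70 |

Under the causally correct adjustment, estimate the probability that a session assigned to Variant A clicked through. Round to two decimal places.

Within every traffic source level Variant L has the higher rate, yet pooled Variant A does — Simpson's reversal.
Traffic source is set before the variant has any effect — it is not caused by the variant — and it independently drives the outcome. That makes it a confounder, so the causal comparison is within traffic source levels.
Standardising Variant A to the population traffic source mix: 0.219·79/210 + 0.333·11/120 + 0.448·1/30 = 0.128.

0.13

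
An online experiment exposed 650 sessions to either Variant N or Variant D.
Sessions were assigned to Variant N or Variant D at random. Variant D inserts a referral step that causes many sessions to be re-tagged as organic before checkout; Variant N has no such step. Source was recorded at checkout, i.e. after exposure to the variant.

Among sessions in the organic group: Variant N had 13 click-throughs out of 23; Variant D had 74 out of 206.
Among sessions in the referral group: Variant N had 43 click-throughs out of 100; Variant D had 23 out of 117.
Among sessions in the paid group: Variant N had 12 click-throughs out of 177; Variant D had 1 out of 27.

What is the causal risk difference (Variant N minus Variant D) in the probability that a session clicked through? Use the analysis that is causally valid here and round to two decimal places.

-0.05

The stratified and pooled comparisons disagree (Variant N wins within each traffic source; Variant D wins overall), so the answer turns on the causal role of traffic source.
Because the variant influences traffic source, traffic source is a post-treatment mediator, not a confounder. Stratifying on it would bias the estimate; the causal effect is the crude pooled difference.
The causal difference is the pooled difference: 0.227 − 0.280 = -0.053.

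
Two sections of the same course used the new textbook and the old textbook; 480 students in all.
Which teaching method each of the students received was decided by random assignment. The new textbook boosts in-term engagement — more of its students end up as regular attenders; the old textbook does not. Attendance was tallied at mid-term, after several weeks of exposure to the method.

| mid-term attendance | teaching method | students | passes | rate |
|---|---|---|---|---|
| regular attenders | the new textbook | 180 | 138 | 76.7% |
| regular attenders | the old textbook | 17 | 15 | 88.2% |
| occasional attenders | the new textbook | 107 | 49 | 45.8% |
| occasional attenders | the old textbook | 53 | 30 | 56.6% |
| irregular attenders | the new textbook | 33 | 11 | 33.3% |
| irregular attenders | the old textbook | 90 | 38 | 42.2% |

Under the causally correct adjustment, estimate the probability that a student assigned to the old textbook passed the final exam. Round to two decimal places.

The stratified and pooled comparisons disagree (the old textbook wins within each mid-term attendance; the new textbook wins overall), so the answer turns on the causal role of mid-term attendance.
Because the teaching method influences mid-term attendance, mid-term attendance is a post-treatment mediator, not a confounder. Stratifying on it would bias the estimate; the causal effect is the crude pooled difference.
So P(outcome | do(the old textbook)) is just the pooled rate for the old textbook: 83/160 = 0.519.

0.52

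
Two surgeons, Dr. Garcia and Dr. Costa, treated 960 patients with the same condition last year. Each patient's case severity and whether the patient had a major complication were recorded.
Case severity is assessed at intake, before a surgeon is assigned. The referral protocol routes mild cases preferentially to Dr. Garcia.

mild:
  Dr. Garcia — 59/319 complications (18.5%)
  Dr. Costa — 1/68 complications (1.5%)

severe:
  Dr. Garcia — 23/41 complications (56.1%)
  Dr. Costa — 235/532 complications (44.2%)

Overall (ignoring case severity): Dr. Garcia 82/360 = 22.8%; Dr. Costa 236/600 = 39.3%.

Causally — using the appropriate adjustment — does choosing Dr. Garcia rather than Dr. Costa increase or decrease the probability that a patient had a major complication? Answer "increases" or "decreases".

increases

The case severity-specific comparison favours Dr. Costa throughout, but the pooled figures favour Dr. Garcia. The question is whether to condition on case severity.
Case severity differs across surgeons for reasons unrelated to any effect of the surgeon itself, and it separately predicts the outcome — a classic confounder. We must compare within case severity levels.
Within each level — mild: 18.5% vs 1.5%; severe: 56.1% vs 44.2% — Dr. Costa is lower every time.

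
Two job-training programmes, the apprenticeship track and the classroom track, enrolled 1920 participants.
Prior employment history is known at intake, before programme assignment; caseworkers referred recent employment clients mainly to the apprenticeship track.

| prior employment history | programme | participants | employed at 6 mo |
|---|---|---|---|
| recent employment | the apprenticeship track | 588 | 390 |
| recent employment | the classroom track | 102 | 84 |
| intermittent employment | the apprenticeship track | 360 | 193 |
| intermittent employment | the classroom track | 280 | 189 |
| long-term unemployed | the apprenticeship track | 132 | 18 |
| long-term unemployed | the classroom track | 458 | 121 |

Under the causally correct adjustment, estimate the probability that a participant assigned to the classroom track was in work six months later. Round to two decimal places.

Here prior employment history is a common cause — it drives both which programme a case falls under and the outcome. The crude comparison mixes populations; the stratum-specific rates are the causally relevant ones.
Standardising the classroom track to the population prior employment history mix: 0.359·84/102 + 0.333·189/280 + 0.307·121/458 = 0.602.

0.60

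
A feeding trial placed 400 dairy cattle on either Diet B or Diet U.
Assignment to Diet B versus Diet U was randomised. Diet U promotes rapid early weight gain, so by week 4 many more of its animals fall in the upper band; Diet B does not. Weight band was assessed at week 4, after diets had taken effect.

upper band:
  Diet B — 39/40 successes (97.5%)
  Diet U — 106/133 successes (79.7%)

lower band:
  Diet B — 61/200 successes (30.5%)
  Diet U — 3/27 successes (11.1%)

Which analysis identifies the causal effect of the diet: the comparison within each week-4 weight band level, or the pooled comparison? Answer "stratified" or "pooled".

pooled

Within every week-4 weight band level Diet B has the higher rate, yet pooled Diet U does — Simpson's reversal.
Stratifying would compare diets among dairy cattle the diets themselves sorted into week-4 weight band groups — a form of selection on an intermediate. The unconditioned pooled rates give the total causal effect.
Pooled: Diet B 41.7% vs Diet U 68.1%; Diet U is higher overall.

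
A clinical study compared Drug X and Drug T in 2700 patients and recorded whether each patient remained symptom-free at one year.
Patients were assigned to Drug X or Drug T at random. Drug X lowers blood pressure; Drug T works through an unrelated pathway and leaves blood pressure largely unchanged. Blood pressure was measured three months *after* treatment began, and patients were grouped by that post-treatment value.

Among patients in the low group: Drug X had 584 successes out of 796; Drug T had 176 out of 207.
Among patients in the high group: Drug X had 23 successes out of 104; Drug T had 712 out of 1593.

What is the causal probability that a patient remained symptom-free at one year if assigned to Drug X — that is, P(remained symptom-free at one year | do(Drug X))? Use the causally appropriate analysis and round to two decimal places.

0.67

The stratified and pooled comparisons disagree (Drug T wins within each blood pressure; Drug X wins overall), so the answer turns on the causal role of blood pressure.
The distribution of blood pressure is itself part of what the drug does — it is an intermediate outcome. Holding it fixed would remove that part of the effect; the total effect is the pooled difference.
So P(outcome | do(Drug X)) is just the pooled rate for Drug X: 607/900 = 0.674.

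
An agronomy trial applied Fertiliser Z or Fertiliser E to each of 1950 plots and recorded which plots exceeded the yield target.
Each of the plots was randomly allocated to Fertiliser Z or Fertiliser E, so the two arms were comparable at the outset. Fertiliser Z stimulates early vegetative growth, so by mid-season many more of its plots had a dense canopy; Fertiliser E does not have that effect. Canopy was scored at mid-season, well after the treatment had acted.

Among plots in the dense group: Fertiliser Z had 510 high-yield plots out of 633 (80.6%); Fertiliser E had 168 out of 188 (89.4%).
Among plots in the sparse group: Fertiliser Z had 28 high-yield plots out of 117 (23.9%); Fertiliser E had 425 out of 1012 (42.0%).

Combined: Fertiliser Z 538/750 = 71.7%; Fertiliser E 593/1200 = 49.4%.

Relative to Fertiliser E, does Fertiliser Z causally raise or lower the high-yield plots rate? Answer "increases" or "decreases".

Within every mid-season canopy level Fertiliser E has the higher rate, yet pooled Fertiliser Z does — Simpson's reversal.
Mid-season canopy here is a post-treatment variable shaped by the fertiliser; conditioning on it would introduce bias rather than remove it. The overall comparison is the causal one.
Pooled: Fertiliser Z 71.7% vs Fertiliser E 49.4%; Fertiliser Z is higher overall.

increases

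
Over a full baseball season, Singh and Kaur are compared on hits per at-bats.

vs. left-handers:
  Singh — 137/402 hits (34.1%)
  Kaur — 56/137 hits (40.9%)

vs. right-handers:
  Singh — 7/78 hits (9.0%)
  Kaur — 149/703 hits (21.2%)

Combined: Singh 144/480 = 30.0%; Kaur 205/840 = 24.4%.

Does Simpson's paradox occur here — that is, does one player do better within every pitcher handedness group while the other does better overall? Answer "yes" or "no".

Within each pitcher handedness level (vs. left-handers 34.1% vs 40.9%; vs. right-handers 9.0% vs 21.2%), Kaur has the higher rate every time. Pooled: 30.0% vs 24.4% — Singh has the higher rate overall. The two comparisons disagree.

yes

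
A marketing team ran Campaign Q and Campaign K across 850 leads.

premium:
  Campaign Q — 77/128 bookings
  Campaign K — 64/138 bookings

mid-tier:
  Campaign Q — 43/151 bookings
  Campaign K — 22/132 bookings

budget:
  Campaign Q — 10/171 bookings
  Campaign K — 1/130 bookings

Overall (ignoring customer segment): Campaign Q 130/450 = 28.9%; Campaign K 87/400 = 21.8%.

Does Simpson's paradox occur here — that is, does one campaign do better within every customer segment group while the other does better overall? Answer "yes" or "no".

Within each customer segment level (premium 60.2% vs 46.4%; mid-tier 28.5% vs 16.7%; budget 5.8% vs 0.8%), Campaign Q has the higher rate every time. Pooled: 28.9% vs 21.8% — Campaign Q has the higher rate overall. They agree.

no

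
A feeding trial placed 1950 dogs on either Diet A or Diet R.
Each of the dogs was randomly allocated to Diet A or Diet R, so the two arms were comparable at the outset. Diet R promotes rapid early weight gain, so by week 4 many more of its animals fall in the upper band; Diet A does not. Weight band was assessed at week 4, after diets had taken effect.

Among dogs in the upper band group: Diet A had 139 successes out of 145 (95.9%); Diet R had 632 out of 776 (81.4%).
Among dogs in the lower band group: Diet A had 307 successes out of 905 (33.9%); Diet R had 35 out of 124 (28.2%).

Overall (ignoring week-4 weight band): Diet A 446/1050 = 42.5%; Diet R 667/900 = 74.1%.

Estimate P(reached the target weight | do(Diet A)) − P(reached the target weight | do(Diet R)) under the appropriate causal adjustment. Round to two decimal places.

Because the diet influences week-4 weight band, week-4 weight band is a post-treatment mediator, not a confounder. Stratifying on it would bias the estimate; the causal effect is the crude pooled difference.
The causal difference is the pooled difference: 0.425 − 0.741 = -0.316.

-0.32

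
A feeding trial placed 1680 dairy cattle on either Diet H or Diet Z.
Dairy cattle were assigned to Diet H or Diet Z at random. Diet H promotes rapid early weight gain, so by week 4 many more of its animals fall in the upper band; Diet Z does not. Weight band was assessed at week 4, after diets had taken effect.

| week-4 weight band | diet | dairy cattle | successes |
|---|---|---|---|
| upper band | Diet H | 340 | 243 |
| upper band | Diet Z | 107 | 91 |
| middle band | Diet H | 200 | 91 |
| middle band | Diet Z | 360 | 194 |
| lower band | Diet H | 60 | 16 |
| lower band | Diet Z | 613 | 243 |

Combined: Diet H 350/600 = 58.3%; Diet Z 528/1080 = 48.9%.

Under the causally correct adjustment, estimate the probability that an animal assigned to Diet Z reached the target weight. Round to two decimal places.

Week-4 weight band here is a post-treatment variable shaped by the diet; conditioning on it would introduce bias rather than remove it. The overall comparison is the causal one.
So P(outcome | do(Diet Z)) is just the pooled rate for Diet Z: 528/1080 = 0.489.

0.49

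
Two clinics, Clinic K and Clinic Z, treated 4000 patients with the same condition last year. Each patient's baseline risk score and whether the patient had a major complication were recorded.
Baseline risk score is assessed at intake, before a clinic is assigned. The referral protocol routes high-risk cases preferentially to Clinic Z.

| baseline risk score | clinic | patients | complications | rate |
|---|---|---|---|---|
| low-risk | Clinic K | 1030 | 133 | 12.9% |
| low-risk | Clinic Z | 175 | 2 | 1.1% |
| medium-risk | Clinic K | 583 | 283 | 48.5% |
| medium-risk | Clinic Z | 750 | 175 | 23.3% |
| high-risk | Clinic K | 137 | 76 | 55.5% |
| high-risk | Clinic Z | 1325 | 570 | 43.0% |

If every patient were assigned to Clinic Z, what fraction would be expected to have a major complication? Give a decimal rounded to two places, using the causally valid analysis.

0.24

Since baseline risk score is a pre-existing factor (not a product of the clinic) and it affects the outcome on its own, it is a confounder. The stratified rates, not the pooled rate, identify the causal effect.
Standardising Clinic Z to the population baseline risk score mix: 0.301·2/175 + 0.333·175/750 + 0.365·570/1325 = 0.238.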